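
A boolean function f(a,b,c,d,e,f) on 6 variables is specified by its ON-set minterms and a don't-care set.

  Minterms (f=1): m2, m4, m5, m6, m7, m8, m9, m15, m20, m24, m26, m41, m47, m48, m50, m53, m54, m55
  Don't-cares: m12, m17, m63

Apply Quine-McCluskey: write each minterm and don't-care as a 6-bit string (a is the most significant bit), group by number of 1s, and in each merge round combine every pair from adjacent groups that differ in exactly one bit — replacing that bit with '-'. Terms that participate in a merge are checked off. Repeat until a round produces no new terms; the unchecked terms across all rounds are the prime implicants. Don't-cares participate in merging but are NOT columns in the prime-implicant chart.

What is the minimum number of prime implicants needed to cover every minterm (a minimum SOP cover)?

[col 0] 000010*, 000100*, 000101*, 000110*, 000111*, 001000*, 001001*, 001100*, 001111*, 010001, 010100*, 011000*, 011010*, 101001*, 101111*, 110000*, 110010*, 110101*, 110110*, 110111*, 111111*
[col 1] -01001, -01111, 0-0100, 0-1000, 00-100, 00-111, 000-10, 0001-0*, 0001-1*, 00010-*, 00011-*, 001-00, 00100-, 0110-0, 1-1111, 11-111, 110-10, 1100-0, 1101-1, 11011-
[col 2] 0001--
Prime implicants: -01001, -01111, 0-0100, 0-1000, 00-100, 00-111, 000-10, 0001--, 001-00, 00100-, 010001, 0110-0, 1-1111, 11-111, 110-10, 1100-0, 1101-1, 11011-
PI chart (minterm → PIs covering it):
  2 | 000-10  (sole → essential)
  4 | 0-0100,00-100,0001--
  5 | 0001--  (sole → essential)
  6 | 000-10,0001--
  7 | 00-111,0001--
  8 | 0-1000,001-00,00100-
  9 | -01001,00100-
  15 | -01111,00-111
  20 | 0-0100  (sole → essential)
  24 | 0-1000,0110-0
  26 | 0110-0  (sole → essential)
  41 | -01001  (sole → essential)
  47 | -01111,1-1111
  48 | 1100-0  (sole → essential)
  50 | 110-10,1100-0
  53 | 1101-1  (sole → essential)
  54 | 110-10,11011-
  55 | 11-111,1101-1,11011-
Essential prime implicants: -01001, 0-0100, 000-10, 0001--, 0110-0, 1100-0, 1101-1
Petrick residual → -01111, 0-1000, 110-10
Minimum SOP uses 10 PIs: b'cd'e'f + b'cdef + a'c'de'f' + a'cd'e'f' + a'b'c'ef' + a'b'c'd + a'bcd'f' + abc'ef' + abc'd'f' + abc'df

10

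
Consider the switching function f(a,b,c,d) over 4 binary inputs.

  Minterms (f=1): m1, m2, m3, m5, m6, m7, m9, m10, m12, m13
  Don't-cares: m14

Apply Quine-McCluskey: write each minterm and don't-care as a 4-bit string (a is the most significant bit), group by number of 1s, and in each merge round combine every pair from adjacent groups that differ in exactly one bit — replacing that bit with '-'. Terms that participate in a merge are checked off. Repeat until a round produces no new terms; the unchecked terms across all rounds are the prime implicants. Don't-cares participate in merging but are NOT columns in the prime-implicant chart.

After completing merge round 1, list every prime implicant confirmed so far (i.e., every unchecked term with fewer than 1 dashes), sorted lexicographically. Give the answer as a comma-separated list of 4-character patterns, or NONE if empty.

NONE

[col 0] 0001*, 0010*, 0011*, 0101*, 0110*, 0111*, 1001*, 1010*, 1100*, 1101*, 1110*
[col 1] -001*, -010*, -101*, -110*, 0-01*, 0-10*, 0-11*, 00-1*, 001-*, 01-1*, 011-*, 1-01*, 1-10*, 11-0, 110-
[col 2] --01, --10, 0--1, 0-1-
Prime implicants: --01, --10, 0--1, 0-1-, 11-0, 110-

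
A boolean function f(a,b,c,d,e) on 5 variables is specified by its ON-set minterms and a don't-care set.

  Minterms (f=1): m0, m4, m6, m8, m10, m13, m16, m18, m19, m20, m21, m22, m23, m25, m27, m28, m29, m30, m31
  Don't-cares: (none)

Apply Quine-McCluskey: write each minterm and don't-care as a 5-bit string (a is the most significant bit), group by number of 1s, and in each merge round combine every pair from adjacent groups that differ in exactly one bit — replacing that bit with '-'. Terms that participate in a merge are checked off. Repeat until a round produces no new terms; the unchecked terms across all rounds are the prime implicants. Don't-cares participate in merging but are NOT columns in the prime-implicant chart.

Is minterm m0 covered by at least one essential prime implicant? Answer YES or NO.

Round 0: 00000✓ 00100✓ 00110✓ 01000✓ 01010✓ 01101✓ 10000✓ 10010✓ 10011✓ 10100✓ 10101✓ 10110✓ 10111✓ 11001✓ 11011✓ 11100✓ 11101✓ 11110✓ 11111✓
Round 1: -0000✓ -0100✓ -0110✓ -1101 0-000 00-00✓ 001-0✓ 010-0 1-011✓ 1-100✓ 1-101✓ 1-110✓ 1-111✓ 10-00✓ 10-10✓ 10-11✓ 100-0✓ 1001-✓ 101-0✓ 101-1✓ 1010-✓ 1011-✓ 11-01✓ 11-11✓ 110-1✓ 111-0✓ 111-1✓ 1110-✓ 1111-✓
Round 2: -0-00 -01-0 1--11 1-1-0✓ 1-1-1✓ 1-10-✓ 1-11-✓ 10--0 10-1- 101--✓ 11--1 111--✓
Round 3: 1-1--
PIs = {-0-00, -01-0, -1101, 0-000, 010-0, 1--11, 1-1--, 10--0, 10-1-, 11--1}
Coverage chart:
  m0: -0-00,0-000
  m4: -0-00,-01-0
  m6: -01-0 ←essential
  m8: 0-000,010-0
  m10: 010-0 ←essential
  m13: -1101 ←essential
  m16: -0-00,10--0
  m18: 10--0,10-1-
  m19: 1--11,10-1-
  m20: -0-00,-01-0,1-1--,10--0
  m21: 1-1-- ←essential
  m22: -01-0,1-1--,10--0,10-1-
  m23: 1--11,1-1--,10-1-
  m25: 11--1 ←essential
  m27: 1--11,11--1
  m28: 1-1-- ←essential
  m29: -1101,1-1--,11--1
  m30: 1-1-- ←essential
  m31: 1--11,1-1--,11--1
Essential: -01-0, -1101, 010-0, 1-1--, 11--1

NO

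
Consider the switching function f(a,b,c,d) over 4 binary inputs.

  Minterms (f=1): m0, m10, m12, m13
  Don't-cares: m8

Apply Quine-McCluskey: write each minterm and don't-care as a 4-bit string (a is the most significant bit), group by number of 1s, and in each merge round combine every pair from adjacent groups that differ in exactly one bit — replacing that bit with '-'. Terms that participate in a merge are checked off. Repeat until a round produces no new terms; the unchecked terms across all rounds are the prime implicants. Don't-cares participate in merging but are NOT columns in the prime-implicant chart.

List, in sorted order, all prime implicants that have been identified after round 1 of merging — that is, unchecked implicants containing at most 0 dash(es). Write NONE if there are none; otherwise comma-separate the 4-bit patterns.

NONE

[col 0] 0000*, 1000*, 1010*, 1100*, 1101*
[col 1] -000, 1-00, 10-0, 110-
Prime implicants: -000, 1-00, 10-0, 110-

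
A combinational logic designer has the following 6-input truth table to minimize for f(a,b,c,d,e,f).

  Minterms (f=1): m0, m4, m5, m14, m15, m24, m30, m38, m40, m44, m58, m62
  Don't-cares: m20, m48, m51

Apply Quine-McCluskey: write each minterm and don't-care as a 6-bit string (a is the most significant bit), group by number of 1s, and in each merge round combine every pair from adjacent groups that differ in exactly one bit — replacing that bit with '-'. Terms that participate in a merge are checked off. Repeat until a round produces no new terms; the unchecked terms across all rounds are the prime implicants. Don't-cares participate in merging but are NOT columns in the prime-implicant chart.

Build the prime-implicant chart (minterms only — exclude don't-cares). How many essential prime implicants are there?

7

size-2^0 implicants → 000000(✓)  000100(✓)  000101(✓)  001110(✓)  001111(✓)  010100(✓)  011000  011110(✓)  100110  101000(✓)  101100(✓)  110000  110011  111010(✓)  111110(✓)
size-2^1 implicants → -11110  0-0100  0-1110  000-00  00010-  00111-  101-00  111-10
Unchecked terms (primes): -11110, 0-0100, 0-1110, 000-00, 00010-, 00111-, 011000, 100110, 101-00, 110000, 110011, 111-10
Minterm coverage:
  m0 ⊆ 000-00 [E]
  m4 ⊆ 0-0100,000-00,00010-
  m5 ⊆ 00010- [E]
  m14 ⊆ 0-1110,00111-
  m15 ⊆ 00111- [E]
  m24 ⊆ 011000 [E]
  m30 ⊆ -11110,0-1110
  m38 ⊆ 100110 [E]
  m40 ⊆ 101-00 [E]
  m44 ⊆ 101-00 [E]
  m58 ⊆ 111-10 [E]
  m62 ⊆ -11110,111-10
E = {000-00, 00010-, 00111-, 011000, 100110, 101-00, 111-10}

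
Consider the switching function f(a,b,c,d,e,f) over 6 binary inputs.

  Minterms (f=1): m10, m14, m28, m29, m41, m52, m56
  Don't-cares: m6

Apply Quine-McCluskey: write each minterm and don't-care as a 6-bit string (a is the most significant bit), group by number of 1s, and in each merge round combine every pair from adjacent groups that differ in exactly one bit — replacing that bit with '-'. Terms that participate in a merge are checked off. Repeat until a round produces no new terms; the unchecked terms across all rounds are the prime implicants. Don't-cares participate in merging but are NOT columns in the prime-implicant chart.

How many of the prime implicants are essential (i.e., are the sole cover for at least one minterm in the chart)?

5

[col 0] 000110*, 001010*, 001110*, 011100*, 011101*, 101001, 110100, 111000
[col 1] 00-110, 001-10, 01110-
Prime implicants: 00-110, 001-10, 01110-, 101001, 110100, 111000
PI chart (minterm → PIs covering it):
  10 | 001-10  (sole → essential)
  14 | 00-110,001-10
  28 | 01110-  (sole → essential)
  29 | 01110-  (sole → essential)
  41 | 101001  (sole → essential)
  52 | 110100  (sole → essential)
  56 | 111000  (sole → essential)
Essential prime implicants: 001-10, 01110-, 101001, 110100, 111000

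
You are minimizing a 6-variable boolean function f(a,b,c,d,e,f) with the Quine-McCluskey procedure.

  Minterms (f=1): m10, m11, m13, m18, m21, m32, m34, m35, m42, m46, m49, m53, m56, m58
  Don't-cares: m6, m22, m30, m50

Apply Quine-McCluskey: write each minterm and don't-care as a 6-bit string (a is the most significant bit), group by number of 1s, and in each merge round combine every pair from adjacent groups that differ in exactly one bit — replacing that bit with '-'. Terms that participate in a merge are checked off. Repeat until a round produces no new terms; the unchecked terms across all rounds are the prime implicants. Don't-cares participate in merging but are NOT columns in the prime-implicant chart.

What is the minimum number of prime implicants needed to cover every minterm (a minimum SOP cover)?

Round 0: 000110✓ 001010✓ 001011✓ 001101 010010✓ 010101✓ 010110✓ 011110✓ 100000✓ 100010✓ 100011✓ 101010✓ 101110✓ 110001✓ 110010✓ 110101✓ 111000✓ 111010✓
Round 1: -01010 -10010 -10101 0-0110 00101- 01-110 010-10 1-0010✓ 1-1010✓ 10-010✓ 1000-0 10001- 101-10 11-010✓ 110-01 1110-0
Round 2: 1--010
PIs = {-01010, -10010, -10101, 0-0110, 00101-, 001101, 01-110, 010-10, 1--010, 1000-0, 10001-, 101-10, 110-01, 1110-0}
Coverage chart:
  m10: -01010,00101-
  m11: 00101- ←essential
  m13: 001101 ←essential
  m18: -10010,010-10
  m21: -10101 ←essential
  m32: 1000-0 ←essential
  m34: 1--010,1000-0,10001-
  m35: 10001- ←essential
  m42: -01010,1--010,101-10
  m46: 101-10 ←essential
  m49: 110-01 ←essential
  m53: -10101,110-01
  m56: 1110-0 ←essential
  m58: 1--010,1110-0
Essential: -10101, 00101-, 001101, 1000-0, 10001-, 101-10, 110-01, 1110-0
Petrick residual → -10010
Min cover (9 terms): bc'd'ef' + bc'de'f + a'b'cd'e + a'b'cde'f + ab'c'd'f' + ab'c'd'e + ab'cef' + abc'e'f + abcd'f'

9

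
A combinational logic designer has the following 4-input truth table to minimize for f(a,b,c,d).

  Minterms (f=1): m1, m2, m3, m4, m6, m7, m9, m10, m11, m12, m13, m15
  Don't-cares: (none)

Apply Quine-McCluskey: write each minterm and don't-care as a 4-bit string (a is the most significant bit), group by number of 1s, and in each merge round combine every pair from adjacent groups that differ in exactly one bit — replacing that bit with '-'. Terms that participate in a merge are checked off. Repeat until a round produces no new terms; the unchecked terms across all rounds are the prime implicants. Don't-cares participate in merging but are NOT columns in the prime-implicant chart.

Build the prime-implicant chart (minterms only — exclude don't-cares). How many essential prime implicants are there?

2

[col 0] 0001*, 0010*, 0011*, 0100*, 0110*, 0111*, 1001*, 1010*, 1011*, 1100*, 1101*, 1111*
[col 1] -001*, -010*, -011*, -100, -111*, 0-10*, 0-11*, 00-1*, 001-*, 01-0, 011-*, 1-01*, 1-11*, 10-1*, 101-*, 11-1*, 110-
[col 2] --11, -0-1, -01-, 0-1-, 1--1
Prime implicants: --11, -0-1, -01-, -100, 0-1-, 01-0, 1--1, 110-
PI chart (minterm → PIs covering it):
  1 | -0-1  (sole → essential)
  2 | -01-,0-1-
  3 | --11,-0-1,-01-,0-1-
  4 | -100,01-0
  6 | 0-1-,01-0
  7 | --11,0-1-
  9 | -0-1,1--1
  10 | -01-  (sole → essential)
  11 | --11,-0-1,-01-,1--1
  12 | -100,110-
  13 | 1--1,110-
  15 | --11,1--1
Essential prime implicants: -0-1, -01-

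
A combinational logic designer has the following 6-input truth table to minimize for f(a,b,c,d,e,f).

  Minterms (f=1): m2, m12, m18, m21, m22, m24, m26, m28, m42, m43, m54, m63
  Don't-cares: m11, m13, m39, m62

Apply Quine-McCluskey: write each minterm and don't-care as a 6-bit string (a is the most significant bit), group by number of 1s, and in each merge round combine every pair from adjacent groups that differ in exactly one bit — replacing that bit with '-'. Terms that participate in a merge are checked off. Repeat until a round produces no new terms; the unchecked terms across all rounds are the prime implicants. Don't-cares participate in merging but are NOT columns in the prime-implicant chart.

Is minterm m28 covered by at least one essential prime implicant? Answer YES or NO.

NO

[col 0] 000010*, 001011*, 001100*, 001101*, 010010*, 010101, 010110*, 011000*, 011010*, 011100*, 100111, 101010*, 101011*, 110110*, 111110*, 111111*
[col 1] -01011, -10110, 0-0010, 0-1100, 00110-, 01-010, 010-10, 011-00, 0110-0, 10101-, 11-110, 11111-
Prime implicants: -01011, -10110, 0-0010, 0-1100, 00110-, 01-010, 010-10, 010101, 011-00, 0110-0, 100111, 10101-, 11-110, 11111-
PI chart (minterm → PIs covering it):
  2 | 0-0010  (sole → essential)
  12 | 0-1100,00110-
  18 | 0-0010,01-010,010-10
  21 | 010101  (sole → essential)
  22 | -10110,010-10
  24 | 011-00,0110-0
  26 | 01-010,0110-0
  28 | 0-1100,011-00
  42 | 10101-  (sole → essential)
  43 | -01011,10101-
  54 | -10110,11-110
  63 | 11111-  (sole → essential)
Essential prime implicants: 0-0010, 010101, 10101-, 11111-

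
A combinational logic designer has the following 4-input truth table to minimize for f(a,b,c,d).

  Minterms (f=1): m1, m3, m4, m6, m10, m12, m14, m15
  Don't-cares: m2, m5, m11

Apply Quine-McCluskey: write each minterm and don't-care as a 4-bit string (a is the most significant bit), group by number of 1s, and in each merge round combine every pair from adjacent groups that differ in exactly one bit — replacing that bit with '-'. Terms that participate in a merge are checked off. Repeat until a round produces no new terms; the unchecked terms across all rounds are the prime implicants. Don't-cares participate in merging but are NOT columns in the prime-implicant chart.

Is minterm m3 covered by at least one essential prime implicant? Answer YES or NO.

NO

Round 0: 0001✓ 0010✓ 0011✓ 0100✓ 0101✓ 0110✓ 1010✓ 1011✓ 1100✓ 1110✓ 1111✓
Round 1: -010✓ -011✓ -100✓ -110✓ 0-01 0-10✓ 00-1 001-✓ 01-0✓ 010- 1-10✓ 1-11✓ 101-✓ 11-0✓ 111-✓
Round 2: --10 -01- -1-0 1-1-
PIs = {--10, -01-, -1-0, 0-01, 00-1, 010-, 1-1-}
Coverage chart:
  m1: 0-01,00-1
  m3: -01-,00-1
  m4: -1-0,010-
  m6: --10,-1-0
  m10: --10,-01-,1-1-
  m12: -1-0 ←essential
  m14: --10,-1-0,1-1-
  m15: 1-1- ←essential
Essential: -1-0, 1-1-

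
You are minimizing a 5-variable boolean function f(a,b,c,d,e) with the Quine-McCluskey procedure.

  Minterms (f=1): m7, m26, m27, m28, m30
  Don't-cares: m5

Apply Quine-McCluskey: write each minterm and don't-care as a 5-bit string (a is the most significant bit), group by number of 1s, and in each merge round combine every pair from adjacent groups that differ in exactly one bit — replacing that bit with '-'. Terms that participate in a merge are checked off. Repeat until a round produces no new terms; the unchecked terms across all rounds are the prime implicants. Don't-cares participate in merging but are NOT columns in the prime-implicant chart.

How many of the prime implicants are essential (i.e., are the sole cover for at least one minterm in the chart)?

size-2^0 implicants → 00101(✓)  00111(✓)  11010(✓)  11011(✓)  11100(✓)  11110(✓)
size-2^1 implicants → 001-1  11-10  1101-  111-0
Unchecked terms (primes): 001-1, 11-10, 1101-, 111-0
Minterm coverage:
  m7 ⊆ 001-1 [E]
  m26 ⊆ 11-10,1101-
  m27 ⊆ 1101- [E]
  m28 ⊆ 111-0 [E]
  m30 ⊆ 11-10,111-0
E = {001-1, 1101-, 111-0}

3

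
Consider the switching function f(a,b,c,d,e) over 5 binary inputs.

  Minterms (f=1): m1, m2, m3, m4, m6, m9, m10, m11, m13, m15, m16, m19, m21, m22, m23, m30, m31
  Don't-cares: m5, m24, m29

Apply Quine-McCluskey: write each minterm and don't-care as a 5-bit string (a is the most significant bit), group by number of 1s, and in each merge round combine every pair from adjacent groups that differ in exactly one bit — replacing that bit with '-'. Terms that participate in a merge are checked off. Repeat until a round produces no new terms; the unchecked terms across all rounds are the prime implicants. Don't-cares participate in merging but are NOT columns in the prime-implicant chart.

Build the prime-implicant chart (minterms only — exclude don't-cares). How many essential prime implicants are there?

3

[col 0] 00001*, 00010*, 00011*, 00100*, 00101*, 00110*, 01001*, 01010*, 01011*, 01101*, 01111*, 10000*, 10011*, 10101*, 10110*, 10111*, 11000*, 11101*, 11110*, 11111*
[col 1] -0011, -0101*, -0110, -1101*, -1111*, 0-001*, 0-010*, 0-011*, 0-101*, 00-01*, 00-10, 000-1*, 0001-*, 001-0, 0010-, 01-01*, 01-11*, 010-1*, 0101-*, 011-1*, 1-000, 1-101*, 1-110*, 1-111*, 10-11, 101-1*, 1011-*, 111-1*, 1111-*
[col 2] --101, -11-1, 0--01, 0-0-1, 0-01-, 01--1, 1-1-1, 1-11-
Prime implicants: --101, -0011, -0110, -11-1, 0--01, 0-0-1, 0-01-, 00-10, 001-0, 0010-, 01--1, 1-000, 1-1-1, 1-11-, 10-11
PI chart (minterm → PIs covering it):
  1 | 0--01,0-0-1
  2 | 0-01-,00-10
  3 | -0011,0-0-1,0-01-
  4 | 001-0,0010-
  6 | -0110,00-10,001-0
  9 | 0--01,0-0-1,01--1
  10 | 0-01-  (sole → essential)
  11 | 0-0-1,0-01-,01--1
  13 | --101,-11-1,0--01,01--1
  15 | -11-1,01--1
  16 | 1-000  (sole → essential)
  19 | -0011,10-11
  21 | --101,1-1-1
  22 | -0110,1-11-
  23 | 1-1-1,1-11-,10-11
  30 | 1-11-  (sole → essential)
  31 | -11-1,1-1-1,1-11-
Essential prime implicants: 0-01-, 1-000, 1-11-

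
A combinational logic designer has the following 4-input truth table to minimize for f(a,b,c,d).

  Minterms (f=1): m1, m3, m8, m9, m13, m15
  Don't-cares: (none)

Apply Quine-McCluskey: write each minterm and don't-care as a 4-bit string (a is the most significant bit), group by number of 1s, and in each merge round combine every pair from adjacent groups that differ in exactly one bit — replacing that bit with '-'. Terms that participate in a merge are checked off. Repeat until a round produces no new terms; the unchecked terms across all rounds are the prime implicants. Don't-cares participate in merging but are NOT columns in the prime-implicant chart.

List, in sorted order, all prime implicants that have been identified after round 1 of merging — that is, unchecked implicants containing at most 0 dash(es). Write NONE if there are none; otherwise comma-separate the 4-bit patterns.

size-2^0 implicants → 0001(✓)  0011(✓)  1000(✓)  1001(✓)  1101(✓)  1111(✓)
size-2^1 implicants → -001  00-1  1-01  100-  11-1
Unchecked terms (primes): -001, 00-1, 1-01, 100-, 11-1

NONE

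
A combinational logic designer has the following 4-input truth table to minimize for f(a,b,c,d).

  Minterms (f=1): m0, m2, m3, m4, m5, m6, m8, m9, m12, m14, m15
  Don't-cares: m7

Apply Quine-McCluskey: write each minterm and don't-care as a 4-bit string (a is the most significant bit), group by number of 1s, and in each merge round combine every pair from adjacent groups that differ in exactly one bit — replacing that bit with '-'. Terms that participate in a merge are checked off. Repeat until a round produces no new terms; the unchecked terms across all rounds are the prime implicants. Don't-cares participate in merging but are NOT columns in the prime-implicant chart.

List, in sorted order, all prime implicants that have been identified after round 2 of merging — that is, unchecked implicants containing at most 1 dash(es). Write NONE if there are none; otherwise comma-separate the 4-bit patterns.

[col 0] 0000*, 0010*, 0011*, 0100*, 0101*, 0110*, 0111*, 1000*, 1001*, 1100*, 1110*, 1111*
[col 1] -000*, -100*, -110*, -111*, 0-00*, 0-10*, 0-11*, 00-0*, 001-*, 01-0*, 01-1*, 010-*, 011-*, 1-00*, 100-, 11-0*, 111-*
[col 2] --00, -1-0, -11-, 0--0, 0-1-, 01--
Prime implicants: --00, -1-0, -11-, 0--0, 0-1-, 01--, 100-

100-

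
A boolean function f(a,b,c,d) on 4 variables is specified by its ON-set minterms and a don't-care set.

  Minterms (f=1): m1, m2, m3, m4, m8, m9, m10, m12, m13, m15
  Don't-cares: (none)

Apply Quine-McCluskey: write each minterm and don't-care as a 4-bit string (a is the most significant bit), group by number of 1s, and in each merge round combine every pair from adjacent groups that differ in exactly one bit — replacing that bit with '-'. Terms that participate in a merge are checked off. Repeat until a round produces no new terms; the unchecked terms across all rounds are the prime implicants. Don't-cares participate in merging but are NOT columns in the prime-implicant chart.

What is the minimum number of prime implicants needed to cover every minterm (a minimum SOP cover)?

5

[col 0] 0001*, 0010*, 0011*, 0100*, 1000*, 1001*, 1010*, 1100*, 1101*, 1111*
[col 1] -001, -010, -100, 00-1, 001-, 1-00*, 1-01*, 10-0, 100-*, 11-1, 110-*
[col 2] 1-0-
Prime implicants: -001, -010, -100, 00-1, 001-, 1-0-, 10-0, 11-1
PI chart (minterm → PIs covering it):
  1 | -001,00-1
  2 | -010,001-
  3 | 00-1,001-
  4 | -100  (sole → essential)
  8 | 1-0-,10-0
  9 | -001,1-0-
  10 | -010,10-0
  12 | -100,1-0-
  13 | 1-0-,11-1
  15 | 11-1  (sole → essential)
Essential prime implicants: -100, 11-1
Petrick residual → -001, 001-, 10-0
Minimum SOP uses 5 PIs: b'c'd + bc'd' + a'b'c + ab'd' + abd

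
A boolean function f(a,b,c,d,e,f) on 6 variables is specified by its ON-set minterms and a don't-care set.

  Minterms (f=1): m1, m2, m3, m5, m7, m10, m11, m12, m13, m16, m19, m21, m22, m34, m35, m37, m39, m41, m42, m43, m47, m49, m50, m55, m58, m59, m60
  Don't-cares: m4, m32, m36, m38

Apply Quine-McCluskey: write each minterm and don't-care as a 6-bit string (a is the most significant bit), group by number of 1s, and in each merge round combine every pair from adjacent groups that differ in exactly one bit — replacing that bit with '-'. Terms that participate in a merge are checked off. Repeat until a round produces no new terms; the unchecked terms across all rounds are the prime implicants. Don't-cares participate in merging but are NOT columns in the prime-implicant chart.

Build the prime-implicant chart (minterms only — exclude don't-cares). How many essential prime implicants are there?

size-2^0 implicants → 000001(✓)  000010(✓)  000011(✓)  000100(✓)  000101(✓)  000111(✓)  001010(✓)  001011(✓)  001100(✓)  001101(✓)  010000  010011(✓)  010101(✓)  010110  100000(✓)  100010(✓)  100011(✓)  100100(✓)  100101(✓)  100110(✓)  100111(✓)  101001(✓)  101010(✓)  101011(✓)  101111(✓)  110001  110010(✓)  110111(✓)  111010(✓)  111011(✓)  111100
size-2^1 implicants → -00010(✓)  -00011(✓)  -00100(✓)  -00101(✓)  -00111(✓)  -01010(✓)  -01011(✓)  0-0011  0-0101  00-010(✓)  00-011(✓)  00-100(✓)  00-101(✓)  000-01(✓)  000-11(✓)  0000-1(✓)  00001-(✓)  0001-1(✓)  00010-(✓)  00101-(✓)  00110-(✓)  1-0010(✓)  1-0111  1-1010(✓)  1-1011(✓)  10-010(✓)  10-011(✓)  10-111(✓)  100-00(✓)  100-10(✓)  100-11(✓)  1000-0(✓)  10001-(✓)  1001-0(✓)  1001-1(✓)  10010-(✓)  10011-(✓)  101-11(✓)  1010-1  10101-(✓)  11-010(✓)  11101-(✓)
size-2^2 implicants → -0-010(✓)  -0-011(✓)  -00-11  -0001-(✓)  -001-1  -0010-  -0101-(✓)  00-01-(✓)  00-10-  000--1  1--010  1-101-  10--11  10-01-(✓)  100--0  100-1-  1001--
size-2^3 implicants → -0-01-
Unchecked terms (primes): -0-01-, -00-11, -001-1, -0010-, 0-0011, 0-0101, 00-10-, 000--1, 010000, 010110, 1--010, 1-0111, 1-101-, 10--11, 100--0, 100-1-, 1001--, 1010-1, 110001, 111100
Minterm coverage:
  m1 ⊆ 000--1 [E]
  m2 ⊆ -0-01- [E]
  m3 ⊆ -0-01-,-00-11,0-0011,000--1
  m5 ⊆ -001-1,-0010-,0-0101,00-10-,000--1
  m7 ⊆ -00-11,-001-1,000--1
  m10 ⊆ -0-01- [E]
  m11 ⊆ -0-01- [E]
  m12 ⊆ 00-10- [E]
  m13 ⊆ 00-10- [E]
  m16 ⊆ 010000 [E]
  m19 ⊆ 0-0011 [E]
  m21 ⊆ 0-0101 [E]
  m22 ⊆ 010110 [E]
  m34 ⊆ -0-01-,1--010,100--0,100-1-
  m35 ⊆ -0-01-,-00-11,10--11,100-1-
  m37 ⊆ -001-1,-0010-,1001--
  m39 ⊆ -00-11,-001-1,1-0111,10--11,100-1-,1001--
  m41 ⊆ 1010-1 [E]
  m42 ⊆ -0-01-,1--010,1-101-
  m43 ⊆ -0-01-,1-101-,10--11,1010-1
  m47 ⊆ 10--11 [E]
  m49 ⊆ 110001 [E]
  m50 ⊆ 1--010 [E]
  m55 ⊆ 1-0111 [E]
  m58 ⊆ 1--010,1-101-
  m59 ⊆ 1-101- [E]
  m60 ⊆ 111100 [E]
E = {-0-01-, 0-0011, 0-0101, 00-10-, 000--1, 010000, 010110, 1--010, 1-0111, 1-101-, 10--11, 1010-1, 110001, 111100}

14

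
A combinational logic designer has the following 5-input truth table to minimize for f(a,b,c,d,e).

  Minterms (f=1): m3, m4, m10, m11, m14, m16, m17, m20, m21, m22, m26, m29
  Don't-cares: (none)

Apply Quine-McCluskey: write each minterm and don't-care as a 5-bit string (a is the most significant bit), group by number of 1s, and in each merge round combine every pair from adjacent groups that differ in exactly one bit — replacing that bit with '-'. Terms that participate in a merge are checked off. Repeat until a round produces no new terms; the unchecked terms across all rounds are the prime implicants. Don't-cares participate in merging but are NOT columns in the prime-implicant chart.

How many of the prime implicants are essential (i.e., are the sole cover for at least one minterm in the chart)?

7

[col 0] 00011*, 00100*, 01010*, 01011*, 01110*, 10000*, 10001*, 10100*, 10101*, 10110*, 11010*, 11101*
[col 1] -0100, -1010, 0-011, 01-10, 0101-, 1-101, 10-00*, 10-01*, 1000-*, 101-0, 1010-*
[col 2] 10-0-
Prime implicants: -0100, -1010, 0-011, 01-10, 0101-, 1-101, 10-0-, 101-0
PI chart (minterm → PIs covering it):
  3 | 0-011  (sole → essential)
  4 | -0100  (sole → essential)
  10 | -1010,01-10,0101-
  11 | 0-011,0101-
  14 | 01-10  (sole → essential)
  16 | 10-0-  (sole → essential)
  17 | 10-0-  (sole → essential)
  20 | -0100,10-0-,101-0
  21 | 1-101,10-0-
  22 | 101-0  (sole → essential)
  26 | -1010  (sole → essential)
  29 | 1-101  (sole → essential)
Essential prime implicants: -0100, -1010, 0-011, 01-10, 1-101, 10-0-, 101-0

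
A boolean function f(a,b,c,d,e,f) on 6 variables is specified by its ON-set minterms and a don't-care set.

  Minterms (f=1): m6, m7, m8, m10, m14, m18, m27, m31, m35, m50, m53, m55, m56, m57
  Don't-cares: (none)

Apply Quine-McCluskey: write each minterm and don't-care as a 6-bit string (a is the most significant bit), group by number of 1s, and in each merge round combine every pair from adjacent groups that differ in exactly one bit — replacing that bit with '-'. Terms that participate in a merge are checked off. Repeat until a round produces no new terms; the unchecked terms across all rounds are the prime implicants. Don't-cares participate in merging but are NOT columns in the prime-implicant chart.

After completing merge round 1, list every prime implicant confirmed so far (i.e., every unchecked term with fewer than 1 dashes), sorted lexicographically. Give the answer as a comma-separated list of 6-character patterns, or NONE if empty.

100011

[col 0] 000110*, 000111*, 001000*, 001010*, 001110*, 010010*, 011011*, 011111*, 100011, 110010*, 110101*, 110111*, 111000*, 111001*
[col 1] -10010, 00-110, 00011-, 001-10, 0010-0, 011-11, 1101-1, 11100-
Prime implicants: -10010, 00-110, 00011-, 001-10, 0010-0, 011-11, 100011, 1101-1, 11100-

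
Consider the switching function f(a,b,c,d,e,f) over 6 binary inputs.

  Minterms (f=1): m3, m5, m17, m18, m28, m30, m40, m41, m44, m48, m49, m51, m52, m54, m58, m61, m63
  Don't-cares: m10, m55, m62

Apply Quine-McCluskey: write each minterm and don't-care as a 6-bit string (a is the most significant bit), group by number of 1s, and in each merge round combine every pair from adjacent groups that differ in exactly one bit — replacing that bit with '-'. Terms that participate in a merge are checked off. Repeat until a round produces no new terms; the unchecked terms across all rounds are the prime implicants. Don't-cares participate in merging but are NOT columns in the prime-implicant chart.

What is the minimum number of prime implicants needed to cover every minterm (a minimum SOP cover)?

size-2^0 implicants → 000011  000101  001010  010001(✓)  010010  011100(✓)  011110(✓)  101000(✓)  101001(✓)  101100(✓)  110000(✓)  110001(✓)  110011(✓)  110100(✓)  110110(✓)  110111(✓)  111010(✓)  111101(✓)  111110(✓)  111111(✓)
size-2^1 implicants → -10001  -11110  0111-0  101-00  10100-  11-110(✓)  11-111(✓)  110-00  110-11  1100-1  11000-  1101-0  11011-(✓)  111-10  1111-1  11111-(✓)
size-2^2 implicants → 11-11-
Unchecked terms (primes): -10001, -11110, 000011, 000101, 001010, 010010, 0111-0, 101-00, 10100-, 11-11-, 110-00, 110-11, 1100-1, 11000-, 1101-0, 111-10, 1111-1
Minterm coverage:
  m3 ⊆ 000011 [E]
  m5 ⊆ 000101 [E]
  m17 ⊆ -10001 [E]
  m18 ⊆ 010010 [E]
  m28 ⊆ 0111-0 [E]
  m30 ⊆ -11110,0111-0
  m40 ⊆ 101-00,10100-
  m41 ⊆ 10100- [E]
  m44 ⊆ 101-00 [E]
  m48 ⊆ 110-00,11000-
  m49 ⊆ -10001,1100-1,11000-
  m51 ⊆ 110-11,1100-1
  m52 ⊆ 110-00,1101-0
  m54 ⊆ 11-11-,1101-0
  m58 ⊆ 111-10 [E]
  m61 ⊆ 1111-1 [E]
  m63 ⊆ 11-11-,1111-1
E = {-10001, 000011, 000101, 010010, 0111-0, 101-00, 10100-, 111-10, 1111-1}
Petrick residual → 11-11-, 110-00, 110-11
Cover = bc'd'e'f + a'b'c'd'ef + a'b'c'de'f + a'bc'd'ef' + a'bcdf' + ab'ce'f' + ab'cd'e' + abde + abc'e'f' + abc'ef + abcef' + abcdf  |cover|=12

12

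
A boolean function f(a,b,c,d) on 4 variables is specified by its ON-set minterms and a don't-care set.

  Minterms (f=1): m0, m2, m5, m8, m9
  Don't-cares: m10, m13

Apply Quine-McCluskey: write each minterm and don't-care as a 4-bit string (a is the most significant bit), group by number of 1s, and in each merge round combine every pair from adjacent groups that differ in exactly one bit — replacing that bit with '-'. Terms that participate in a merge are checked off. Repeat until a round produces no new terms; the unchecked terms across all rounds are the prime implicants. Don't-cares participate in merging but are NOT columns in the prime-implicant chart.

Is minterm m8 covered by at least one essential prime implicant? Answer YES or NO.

[col 0] 0000*, 0010*, 0101*, 1000*, 1001*, 1010*, 1101*
[col 1] -000*, -010*, -101, 00-0*, 1-01, 10-0*, 100-
[col 2] -0-0
Prime implicants: -0-0, -101, 1-01, 100-
PI chart (minterm → PIs covering it):
  0 | -0-0  (sole → essential)
  2 | -0-0  (sole → essential)
  5 | -101  (sole → essential)
  8 | -0-0,100-
  9 | 1-01,100-
Essential prime implicants: -0-0, -101

YES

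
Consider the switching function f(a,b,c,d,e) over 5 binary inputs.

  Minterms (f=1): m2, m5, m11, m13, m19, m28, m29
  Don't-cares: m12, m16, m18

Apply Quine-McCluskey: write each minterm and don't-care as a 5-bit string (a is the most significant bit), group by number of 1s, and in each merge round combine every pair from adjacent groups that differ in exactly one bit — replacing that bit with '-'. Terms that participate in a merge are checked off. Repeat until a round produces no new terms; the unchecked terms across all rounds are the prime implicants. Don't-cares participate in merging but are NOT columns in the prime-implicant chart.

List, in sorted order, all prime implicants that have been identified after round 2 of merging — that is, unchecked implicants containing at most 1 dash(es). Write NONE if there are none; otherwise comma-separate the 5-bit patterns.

-0010, 0-101, 01011, 100-0, 1001-

Round 0: 00010✓ 00101✓ 01011 01100✓ 01101✓ 10000✓ 10010✓ 10011✓ 11100✓ 11101✓
Round 1: -0010 -1100✓ -1101✓ 0-101 0110-✓ 100-0 1001- 1110-✓
Round 2: -110-
PIs = {-0010, -110-, 0-101, 01011, 100-0, 1001-}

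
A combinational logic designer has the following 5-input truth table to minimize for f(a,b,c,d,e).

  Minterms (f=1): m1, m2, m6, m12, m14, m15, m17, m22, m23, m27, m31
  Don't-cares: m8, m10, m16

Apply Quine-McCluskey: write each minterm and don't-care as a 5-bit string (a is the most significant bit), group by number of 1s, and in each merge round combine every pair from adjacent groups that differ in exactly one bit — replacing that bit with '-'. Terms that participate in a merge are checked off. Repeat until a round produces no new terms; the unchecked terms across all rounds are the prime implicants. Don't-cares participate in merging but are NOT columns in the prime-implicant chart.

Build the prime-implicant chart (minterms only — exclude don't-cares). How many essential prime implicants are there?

[col 0] 00001*, 00010*, 00110*, 01000*, 01010*, 01100*, 01110*, 01111*, 10000*, 10001*, 10110*, 10111*, 11011*, 11111*
[col 1] -0001, -0110, -1111, 0-010*, 0-110*, 00-10*, 01-00*, 01-10*, 010-0*, 011-0*, 0111-, 1-111, 1000-, 1011-, 11-11
[col 2] 0--10, 01--0
Prime implicants: -0001, -0110, -1111, 0--10, 01--0, 0111-, 1-111, 1000-, 1011-, 11-11
PI chart (minterm → PIs covering it):
  1 | -0001  (sole → essential)
  2 | 0--10  (sole → essential)
  6 | -0110,0--10
  12 | 01--0  (sole → essential)
  14 | 0--10,01--0,0111-
  15 | -1111,0111-
  17 | -0001,1000-
  22 | -0110,1011-
  23 | 1-111,1011-
  27 | 11-11  (sole → essential)
  31 | -1111,1-111,11-11
Essential prime implicants: -0001, 0--10, 01--0, 11-11

4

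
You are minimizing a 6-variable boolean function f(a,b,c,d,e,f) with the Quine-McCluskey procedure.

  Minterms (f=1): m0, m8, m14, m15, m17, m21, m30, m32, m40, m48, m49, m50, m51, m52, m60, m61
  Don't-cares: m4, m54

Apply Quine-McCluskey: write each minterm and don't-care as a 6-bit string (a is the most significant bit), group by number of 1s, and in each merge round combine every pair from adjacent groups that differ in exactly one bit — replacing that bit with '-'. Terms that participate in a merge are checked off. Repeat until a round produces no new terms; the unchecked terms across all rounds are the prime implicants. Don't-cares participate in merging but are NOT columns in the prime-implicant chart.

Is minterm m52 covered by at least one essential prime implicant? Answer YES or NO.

NO

Round 0: 000000✓ 000100✓ 001000✓ 001110✓ 001111✓ 010001✓ 010101✓ 011110✓ 100000✓ 101000✓ 110000✓ 110001✓ 110010✓ 110011✓ 110100✓ 110110✓ 111100✓ 111101✓
Round 1: -00000✓ -01000✓ -10001 0-1110 00-000✓ 000-00 00111- 010-01 1-0000 10-000✓ 11-100 110-00✓ 110-10✓ 1100-0✓ 1100-1✓ 11000-✓ 11001-✓ 1101-0✓ 11110-
Round 2: -0-000 110--0 1100--
PIs = {-0-000, -10001, 0-1110, 000-00, 00111-, 010-01, 1-0000, 11-100, 110--0, 1100--, 11110-}
Coverage chart:
  m0: -0-000,000-00
  m8: -0-000 ←essential
  m14: 0-1110,00111-
  m15: 00111- ←essential
  m17: -10001,010-01
  m21: 010-01 ←essential
  m30: 0-1110 ←essential
  m32: -0-000,1-0000
  m40: -0-000 ←essential
  m48: 1-0000,110--0,1100--
  m49: -10001,1100--
  m50: 110--0,1100--
  m51: 1100-- ←essential
  m52: 11-100,110--0
  m60: 11-100,11110-
  m61: 11110- ←essential
Essential: -0-000, 0-1110, 00111-, 010-01, 1100--, 11110-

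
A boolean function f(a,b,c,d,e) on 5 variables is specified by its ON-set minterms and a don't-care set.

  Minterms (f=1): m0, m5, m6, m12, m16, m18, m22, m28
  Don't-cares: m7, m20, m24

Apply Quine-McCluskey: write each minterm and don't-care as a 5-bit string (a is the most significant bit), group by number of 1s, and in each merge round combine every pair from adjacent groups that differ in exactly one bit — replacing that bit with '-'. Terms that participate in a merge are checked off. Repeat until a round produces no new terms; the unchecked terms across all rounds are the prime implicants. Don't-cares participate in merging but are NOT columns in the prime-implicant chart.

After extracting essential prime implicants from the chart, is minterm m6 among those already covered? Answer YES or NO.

Round 0: 00000✓ 00101✓ 00110✓ 00111✓ 01100✓ 10000✓ 10010✓ 10100✓ 10110✓ 11000✓ 11100✓
Round 1: -0000 -0110 -1100 001-1 0011- 1-000✓ 1-100✓ 10-00✓ 10-10✓ 100-0✓ 101-0✓ 11-00✓
Round 2: 1--00 10--0
PIs = {-0000, -0110, -1100, 001-1, 0011-, 1--00, 10--0}
Coverage chart:
  m0: -0000 ←essential
  m5: 001-1 ←essential
  m6: -0110,0011-
  m12: -1100 ←essential
  m16: -0000,1--00,10--0
  m18: 10--0 ←essential
  m22: -0110,10--0
  m28: -1100,1--00
Essential: -0000, -1100, 001-1, 10--0

NO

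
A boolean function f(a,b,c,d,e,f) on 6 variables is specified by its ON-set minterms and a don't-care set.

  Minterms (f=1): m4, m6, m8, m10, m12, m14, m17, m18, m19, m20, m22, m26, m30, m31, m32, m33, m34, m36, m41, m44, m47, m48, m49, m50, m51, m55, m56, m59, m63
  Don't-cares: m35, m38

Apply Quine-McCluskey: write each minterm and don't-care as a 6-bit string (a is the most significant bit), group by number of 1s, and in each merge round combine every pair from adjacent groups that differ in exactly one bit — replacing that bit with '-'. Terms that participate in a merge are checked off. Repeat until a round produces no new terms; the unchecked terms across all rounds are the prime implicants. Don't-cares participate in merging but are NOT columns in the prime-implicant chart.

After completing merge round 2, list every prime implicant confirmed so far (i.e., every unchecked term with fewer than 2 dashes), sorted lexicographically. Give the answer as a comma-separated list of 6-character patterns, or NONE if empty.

size-2^0 implicants → 000100(✓)  000110(✓)  001000(✓)  001010(✓)  001100(✓)  001110(✓)  010001(✓)  010010(✓)  010011(✓)  010100(✓)  010110(✓)  011010(✓)  011110(✓)  011111(✓)  100000(✓)  100001(✓)  100010(✓)  100011(✓)  100100(✓)  100110(✓)  101001(✓)  101100(✓)  101111(✓)  110000(✓)  110001(✓)  110010(✓)  110011(✓)  110111(✓)  111000(✓)  111011(✓)  111111(✓)
size-2^1 implicants → -00100(✓)  -00110(✓)  -01100(✓)  -10001(✓)  -10010(✓)  -10011(✓)  -11111  0-0100(✓)  0-0110(✓)  0-1010(✓)  0-1110(✓)  00-100(✓)  00-110(✓)  0001-0(✓)  001-00(✓)  001-10(✓)  0010-0(✓)  0011-0(✓)  01-010(✓)  01-110(✓)  010-10(✓)  0100-1(✓)  01001-(✓)  0101-0(✓)  011-10(✓)  01111-  1-0000(✓)  1-0001(✓)  1-0010(✓)  1-0011(✓)  1-1111  10-001  10-100(✓)  100-00(✓)  100-10(✓)  1000-0(✓)  1000-1(✓)  10000-(✓)  10001-(✓)  1001-0(✓)  11-000  11-011(✓)  11-111(✓)  110-11(✓)  1100-0(✓)  1100-1(✓)  11000-(✓)  11001-(✓)  111-11(✓)
size-2^2 implicants → -0-100  -001-0  -100-1  -1001-  0--110  0-01-0  0-1-10  00-1-0  001--0  01--10  1-00-0(✓)  1-00-1(✓)  1-000-(✓)  1-001-(✓)  100--0  1000--(✓)  11--11  1100--(✓)
size-2^3 implicants → 1-00--
Unchecked terms (primes): -0-100, -001-0, -100-1, -1001-, -11111, 0--110, 0-01-0, 0-1-10, 00-1-0, 001--0, 01--10, 01111-, 1-00--, 1-1111, 10-001, 100--0, 11--11, 11-000

-11111, 01111-, 1-1111, 10-001, 11-000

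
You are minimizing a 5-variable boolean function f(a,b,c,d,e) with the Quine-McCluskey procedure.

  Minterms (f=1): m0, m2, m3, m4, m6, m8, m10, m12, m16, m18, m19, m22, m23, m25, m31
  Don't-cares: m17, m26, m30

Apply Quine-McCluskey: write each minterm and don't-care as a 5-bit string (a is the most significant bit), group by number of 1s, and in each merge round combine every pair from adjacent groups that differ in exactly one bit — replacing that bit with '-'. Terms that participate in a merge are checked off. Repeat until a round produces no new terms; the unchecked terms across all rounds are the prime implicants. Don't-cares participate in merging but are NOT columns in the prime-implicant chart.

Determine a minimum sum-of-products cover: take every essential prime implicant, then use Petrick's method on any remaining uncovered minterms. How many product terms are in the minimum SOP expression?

7

size-2^0 implicants → 00000(✓)  00010(✓)  00011(✓)  00100(✓)  00110(✓)  01000(✓)  01010(✓)  01100(✓)  10000(✓)  10001(✓)  10010(✓)  10011(✓)  10110(✓)  10111(✓)  11001(✓)  11010(✓)  11110(✓)  11111(✓)
size-2^1 implicants → -0000(✓)  -0010(✓)  -0011(✓)  -0110(✓)  -1010(✓)  0-000(✓)  0-010(✓)  0-100(✓)  00-00(✓)  00-10(✓)  000-0(✓)  0001-(✓)  001-0(✓)  01-00(✓)  010-0(✓)  1-001  1-010(✓)  1-110(✓)  1-111(✓)  10-10(✓)  10-11(✓)  100-0(✓)  100-1(✓)  1000-(✓)  1001-(✓)  1011-(✓)  11-10(✓)  1111-(✓)
size-2^2 implicants → --010  -0-10  -00-0  -001-  0--00  0-0-0  00--0  1--10  1-11-  10-1-  100--
Unchecked terms (primes): --010, -0-10, -00-0, -001-, 0--00, 0-0-0, 00--0, 1--10, 1-001, 1-11-, 10-1-, 100--
Minterm coverage:
  m0 ⊆ -00-0,0--00,0-0-0,00--0
  m2 ⊆ --010,-0-10,-00-0,-001-,0-0-0,00--0
  m3 ⊆ -001- [E]
  m4 ⊆ 0--00,00--0
  m6 ⊆ -0-10,00--0
  m8 ⊆ 0--00,0-0-0
  m10 ⊆ --010,0-0-0
  m12 ⊆ 0--00 [E]
  m16 ⊆ -00-0,100--
  m18 ⊆ --010,-0-10,-00-0,-001-,1--10,10-1-,100--
  m19 ⊆ -001-,10-1-,100--
  m22 ⊆ -0-10,1--10,1-11-,10-1-
  m23 ⊆ 1-11-,10-1-
  m25 ⊆ 1-001 [E]
  m31 ⊆ 1-11- [E]
E = {-001-, 0--00, 1-001, 1-11-}
Petrick residual → --010, -0-10, -00-0
Cover = c'de' + b'de' + b'c'e' + b'c'd + a'd'e' + ac'd'e + acd  |cover|=7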